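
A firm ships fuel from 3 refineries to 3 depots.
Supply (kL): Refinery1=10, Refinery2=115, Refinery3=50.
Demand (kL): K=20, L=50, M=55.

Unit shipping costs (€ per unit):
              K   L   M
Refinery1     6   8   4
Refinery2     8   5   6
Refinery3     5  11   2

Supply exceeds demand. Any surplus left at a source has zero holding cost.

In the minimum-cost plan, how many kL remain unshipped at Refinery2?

Minimum-cost shipments:
  Refinery1 to K: 5 × €6 = €30
  Refinery1 to M: 5 × €4 = €20
  Refinery2 to K: 15 × €8 = €120
  Refinery2 to L: 50 × €5 = €250
  Refinery3 to M: 50 × €2 = €100
Total cost = €520.
Refinery2 ships 65 of its 115, leaving 50.

50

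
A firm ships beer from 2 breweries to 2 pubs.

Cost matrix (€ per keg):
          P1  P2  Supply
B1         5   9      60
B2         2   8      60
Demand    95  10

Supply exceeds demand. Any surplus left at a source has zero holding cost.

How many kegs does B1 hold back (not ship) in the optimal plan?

15

An optimal plan:
  B1 to P1: 35 × €5 = €175
  B1 to P2: 10 × €9 = €90
  B2 to P1: 60 × €2 = €120
Total cost = €385.
B1 ships 45 of its 60, leaving 15.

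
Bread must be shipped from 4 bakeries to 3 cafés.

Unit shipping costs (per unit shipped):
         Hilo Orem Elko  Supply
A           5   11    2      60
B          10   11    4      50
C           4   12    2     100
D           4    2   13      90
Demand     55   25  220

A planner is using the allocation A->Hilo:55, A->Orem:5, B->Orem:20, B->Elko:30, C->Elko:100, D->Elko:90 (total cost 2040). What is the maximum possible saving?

Current plan cost = 55·5 + 5·11 + 20·11 + 30·4 + 100·2 + 90·13 = 2040.
Optimal plan:
  A–Elko: 60 × 2 = 120
  B–Elko: 50 × 4 = 200
  C–Elko: 100 × 2 = 200
  D–Hilo: 55 × 4 = 220
  D–Orem: 25 × 2 = 50
  D–Elko: 10 × 13 = 130
Optimal cost = 920.
Saving = 2040 − 920 = 1120.

1120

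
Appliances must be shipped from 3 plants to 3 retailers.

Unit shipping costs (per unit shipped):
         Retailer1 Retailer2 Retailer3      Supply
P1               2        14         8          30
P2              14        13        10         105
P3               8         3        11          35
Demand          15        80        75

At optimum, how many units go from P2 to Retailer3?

60

Solving gives:
  P1→Retailer1: 15 × 2 = 30
  P1→Retailer3: 15 × 8 = 120
  P2→Retailer2: 45 × 13 = 585
  P2→Retailer3: 60 × 10 = 600
  P3→Retailer2: 35 × 3 = 105
Total cost = 1440.
So P2→Retailer3 carries 60 units.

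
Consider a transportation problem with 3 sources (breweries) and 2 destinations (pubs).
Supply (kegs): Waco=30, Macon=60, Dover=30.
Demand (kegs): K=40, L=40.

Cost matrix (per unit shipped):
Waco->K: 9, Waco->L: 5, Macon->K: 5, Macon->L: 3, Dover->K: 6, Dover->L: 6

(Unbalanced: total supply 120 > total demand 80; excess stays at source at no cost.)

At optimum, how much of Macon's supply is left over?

0

Minimum-cost shipments:
  Macon->K: 20 × 5 = 100
  Macon->L: 40 × 3 = 120
  Dover->K: 20 × 6 = 120
Total cost = 340.
Macon ships 60 of its 60, leaving 0.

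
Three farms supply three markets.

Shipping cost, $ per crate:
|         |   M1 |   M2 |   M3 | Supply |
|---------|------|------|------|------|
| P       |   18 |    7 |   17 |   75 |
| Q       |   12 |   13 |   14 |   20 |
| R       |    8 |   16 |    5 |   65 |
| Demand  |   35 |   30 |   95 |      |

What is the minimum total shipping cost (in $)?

1555

A cheapest plan:
  P->M1: 15 crates
  P->M2: 30 crates
  P->M3: 30 crates
  Q->M1: 20 crates
  R->M3: 65 crates
Total cost = $1555.
(Supply check: P ships 75; Q ships 20; R ships 65.)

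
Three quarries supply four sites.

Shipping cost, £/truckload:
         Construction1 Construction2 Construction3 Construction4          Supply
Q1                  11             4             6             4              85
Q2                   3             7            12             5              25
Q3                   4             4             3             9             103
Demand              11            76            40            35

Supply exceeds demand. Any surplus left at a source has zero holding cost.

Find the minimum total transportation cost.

An optimal shipping plan:
  Q1–Construction2: 50 × £4 = £200
  Q1–Construction4: 35 × £4 = £140
  Q2–Construction1: 11 × £3 = £33
  Q3–Construction2: 26 × £4 = £104
  Q3–Construction3: 40 × £3 = £120
Total = 200 + 140 + 33 + 104 + 120 = £597.

597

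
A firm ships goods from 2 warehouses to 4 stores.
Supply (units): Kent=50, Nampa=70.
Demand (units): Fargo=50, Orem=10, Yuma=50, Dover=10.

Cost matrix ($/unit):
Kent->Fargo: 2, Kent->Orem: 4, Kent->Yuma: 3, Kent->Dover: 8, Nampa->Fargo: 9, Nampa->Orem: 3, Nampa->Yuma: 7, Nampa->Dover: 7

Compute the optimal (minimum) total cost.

Optimal allocation:
  Kent->Fargo: 50 × $2 = $100
  Nampa->Orem: 10 × $3 = $30
  Nampa->Yuma: 50 × $7 = $350
  Nampa->Dover: 10 × $7 = $70
Total = 100 + 30 + 350 + 70 = $550.

550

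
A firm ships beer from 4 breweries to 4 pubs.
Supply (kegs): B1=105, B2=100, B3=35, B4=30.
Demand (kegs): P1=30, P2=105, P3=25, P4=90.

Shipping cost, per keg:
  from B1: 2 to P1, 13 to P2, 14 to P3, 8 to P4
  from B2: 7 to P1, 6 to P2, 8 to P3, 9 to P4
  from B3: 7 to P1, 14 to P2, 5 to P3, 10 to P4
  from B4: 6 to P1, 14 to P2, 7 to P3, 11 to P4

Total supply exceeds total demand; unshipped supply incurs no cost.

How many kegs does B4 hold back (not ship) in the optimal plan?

20

An optimal plan:
  B1->P1: 30 × 2 = 60
  B1->P4: 75 × 8 = 600
  B2->P2: 100 × 6 = 600
  B3->P3: 25 × 5 = 125
  B3->P4: 10 × 10 = 100
  B4->P2: 5 × 14 = 70
  B4->P4: 5 × 11 = 55
Total cost = 1610.
B4 ships 10 of its 30, leaving 20.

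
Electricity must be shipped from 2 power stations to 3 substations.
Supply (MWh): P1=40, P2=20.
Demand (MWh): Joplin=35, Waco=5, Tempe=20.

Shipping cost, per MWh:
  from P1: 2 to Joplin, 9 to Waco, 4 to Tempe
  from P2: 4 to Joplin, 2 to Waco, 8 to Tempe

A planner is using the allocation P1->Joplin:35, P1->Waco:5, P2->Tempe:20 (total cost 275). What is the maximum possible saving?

Current plan cost = 35·2 + 5·9 + 20·8 = 275.
Optimal plan:
  P1->Joplin: 20 × 2 = 40
  P1->Tempe: 20 × 4 = 80
  P2->Joplin: 15 × 4 = 60
  P2->Waco: 5 × 2 = 10
Optimal cost = 190.
Saving = 275 − 190 = 85.

85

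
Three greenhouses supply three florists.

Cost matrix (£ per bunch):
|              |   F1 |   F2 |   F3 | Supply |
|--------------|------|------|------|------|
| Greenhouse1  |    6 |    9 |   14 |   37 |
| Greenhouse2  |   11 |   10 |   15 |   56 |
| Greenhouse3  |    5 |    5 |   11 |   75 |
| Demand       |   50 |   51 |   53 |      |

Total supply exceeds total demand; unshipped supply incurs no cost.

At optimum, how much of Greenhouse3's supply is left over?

An optimal plan:
  Greenhouse1->F1: 37 × £6 = £222
  Greenhouse2->F3: 42 × £15 = £630
  Greenhouse3->F1: 13 × £5 = £65
  Greenhouse3->F2: 51 × £5 = £255
  Greenhouse3->F3: 11 × £11 = £121
Total cost = £1293.
Greenhouse3 ships 75 of its 75, leaving 0.

0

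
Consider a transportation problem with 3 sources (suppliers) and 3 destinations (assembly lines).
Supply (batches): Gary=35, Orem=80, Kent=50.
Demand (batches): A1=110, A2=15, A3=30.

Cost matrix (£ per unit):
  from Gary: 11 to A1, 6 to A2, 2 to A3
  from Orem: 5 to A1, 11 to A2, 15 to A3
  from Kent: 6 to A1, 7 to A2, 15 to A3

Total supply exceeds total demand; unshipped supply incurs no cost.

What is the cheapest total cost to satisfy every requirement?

One minimum-cost allocation:
  Gary->A2: 5 × £6 = £30
  Gary->A3: 30 × £2 = £60
  Orem->A1: 80 × £5 = £400
  Kent->A1: 30 × £6 = £180
  Kent->A2: 10 × £7 = £70
Total = 30 + 60 + 400 + 180 + 70 = £740.

740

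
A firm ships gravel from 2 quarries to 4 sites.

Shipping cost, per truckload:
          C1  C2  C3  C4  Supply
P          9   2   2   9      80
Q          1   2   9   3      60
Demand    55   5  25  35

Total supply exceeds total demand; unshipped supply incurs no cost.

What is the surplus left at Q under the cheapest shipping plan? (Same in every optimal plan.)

An optimal plan:
  P to C2: 5 × 2 = 10
  P to C3: 25 × 2 = 50
  P to C4: 30 × 9 = 270
  Q to C1: 55 × 1 = 55
  Q to C4: 5 × 3 = 15
Total cost = 400.
Q ships 60 of its 60, leaving 0.

0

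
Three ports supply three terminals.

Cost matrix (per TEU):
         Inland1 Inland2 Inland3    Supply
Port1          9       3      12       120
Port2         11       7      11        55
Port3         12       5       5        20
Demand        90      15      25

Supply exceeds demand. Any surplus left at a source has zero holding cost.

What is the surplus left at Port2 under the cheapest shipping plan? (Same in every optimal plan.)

50

An optimal plan:
  Port1->Inland1: 90 × 9 = 810
  Port1->Inland2: 15 × 3 = 45
  Port2->Inland3: 5 × 11 = 55
  Port3->Inland3: 20 × 5 = 100
Total cost = 1010.
Port2 ships 5 of its 55, leaving 50.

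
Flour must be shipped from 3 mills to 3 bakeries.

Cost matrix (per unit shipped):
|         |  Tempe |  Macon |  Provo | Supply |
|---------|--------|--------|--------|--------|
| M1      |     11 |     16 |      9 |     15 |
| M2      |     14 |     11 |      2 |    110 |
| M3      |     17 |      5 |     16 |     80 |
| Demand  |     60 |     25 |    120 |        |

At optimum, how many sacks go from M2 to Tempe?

0

The minimum-cost plan:
  M1 to Tempe: 5 × 11 = 55
  M1 to Provo: 10 × 9 = 90
  M2 to Provo: 110 × 2 = 220
  M3 to Tempe: 55 × 17 = 935
  M3 to Macon: 25 × 5 = 125
Total cost = 1425.
The route M2→Tempe is not used.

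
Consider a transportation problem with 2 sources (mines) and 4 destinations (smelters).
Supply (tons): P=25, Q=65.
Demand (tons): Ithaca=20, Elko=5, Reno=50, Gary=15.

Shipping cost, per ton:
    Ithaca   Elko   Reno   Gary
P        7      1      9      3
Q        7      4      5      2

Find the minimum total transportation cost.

425

One minimum-cost allocation:
  P->Ithaca: 20 × 7 = 140
  P->Elko: 5 × 1 = 5
  Q->Reno: 50 × 5 = 250
  Q->Gary: 15 × 2 = 30
Total = 140 + 5 + 250 + 30 = 425.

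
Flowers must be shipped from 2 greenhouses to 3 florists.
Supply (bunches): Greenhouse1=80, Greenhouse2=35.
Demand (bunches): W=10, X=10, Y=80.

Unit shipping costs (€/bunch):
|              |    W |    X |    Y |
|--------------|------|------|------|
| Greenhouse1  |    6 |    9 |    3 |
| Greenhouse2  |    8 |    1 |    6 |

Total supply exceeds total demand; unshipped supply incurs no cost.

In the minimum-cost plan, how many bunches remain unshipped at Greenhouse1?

0

An optimal plan:
  Greenhouse1->Y: 80 × €3 = €240
  Greenhouse2->W: 10 × €8 = €80
  Greenhouse2->X: 10 × €1 = €10
Total cost = €330.
Greenhouse1 ships 80 of its 80, leaving 0.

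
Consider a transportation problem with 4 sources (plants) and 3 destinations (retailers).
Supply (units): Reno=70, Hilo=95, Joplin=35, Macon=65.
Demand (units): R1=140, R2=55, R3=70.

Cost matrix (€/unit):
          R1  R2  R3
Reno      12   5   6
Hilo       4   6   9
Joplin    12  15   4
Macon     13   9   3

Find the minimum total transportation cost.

One minimum-cost allocation:
  Reno->R1: 15 × €12 = €180
  Reno->R2: 55 × €5 = €275
  Hilo->R1: 95 × €4 = €380
  Joplin->R1: 30 × €12 = €360
  Joplin->R3: 5 × €4 = €20
  Macon->R3: 65 × €3 = €195
Total = 180 + 275 + 380 + 360 + 20 + 195 = €1410.

1410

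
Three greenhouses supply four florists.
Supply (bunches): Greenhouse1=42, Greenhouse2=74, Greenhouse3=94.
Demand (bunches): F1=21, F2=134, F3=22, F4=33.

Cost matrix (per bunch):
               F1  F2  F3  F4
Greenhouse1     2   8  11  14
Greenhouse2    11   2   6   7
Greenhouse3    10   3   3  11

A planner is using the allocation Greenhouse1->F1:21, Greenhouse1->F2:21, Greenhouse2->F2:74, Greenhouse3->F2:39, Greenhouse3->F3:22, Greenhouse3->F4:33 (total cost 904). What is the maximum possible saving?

Current plan cost = 21·2 + 21·8 + 74·2 + 39·3 + 22·3 + 33·11 = 904.
Optimal plan:
  Greenhouse1 to F1: 21 bunches
  Greenhouse1 to F2: 21 bunches
  Greenhouse2 to F2: 41 bunches
  Greenhouse2 to F4: 33 bunches
  Greenhouse3 to F2: 72 bunches
  Greenhouse3 to F3: 22 bunches
Optimal cost = 805.
Saving = 904 − 805 = 99.

99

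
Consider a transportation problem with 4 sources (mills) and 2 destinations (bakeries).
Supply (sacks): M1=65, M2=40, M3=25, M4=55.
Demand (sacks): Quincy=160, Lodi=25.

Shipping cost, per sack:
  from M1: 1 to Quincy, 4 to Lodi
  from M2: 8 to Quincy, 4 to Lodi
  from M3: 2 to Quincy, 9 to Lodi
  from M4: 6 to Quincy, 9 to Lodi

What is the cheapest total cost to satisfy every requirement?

665

Optimal allocation:
  M1->Quincy: 65 × 1 = 65
  M2->Quincy: 15 × 8 = 120
  M2->Lodi: 25 × 4 = 100
  M3->Quincy: 25 × 2 = 50
  M4->Quincy: 55 × 6 = 330
Total = 65 + 120 + 100 + 50 + 330 = 665.
(Supply check: M1 ships 65; M2 ships 40; M3 ships 25; M4 ships 55.)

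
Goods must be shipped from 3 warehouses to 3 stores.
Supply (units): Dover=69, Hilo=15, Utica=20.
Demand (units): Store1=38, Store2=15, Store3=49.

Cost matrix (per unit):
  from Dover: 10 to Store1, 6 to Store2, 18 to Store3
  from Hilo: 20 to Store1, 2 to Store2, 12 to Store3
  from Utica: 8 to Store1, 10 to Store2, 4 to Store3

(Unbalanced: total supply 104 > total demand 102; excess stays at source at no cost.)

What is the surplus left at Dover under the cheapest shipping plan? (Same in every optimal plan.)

Minimum-cost shipments:
  Dover to Store1: 38 × 10 = 380
  Dover to Store2: 15 × 6 = 90
  Dover to Store3: 14 × 18 = 252
  Hilo to Store3: 15 × 12 = 180
  Utica to Store3: 20 × 4 = 80
Total cost = 982.
Dover ships 67 of its 69, leaving 2.

2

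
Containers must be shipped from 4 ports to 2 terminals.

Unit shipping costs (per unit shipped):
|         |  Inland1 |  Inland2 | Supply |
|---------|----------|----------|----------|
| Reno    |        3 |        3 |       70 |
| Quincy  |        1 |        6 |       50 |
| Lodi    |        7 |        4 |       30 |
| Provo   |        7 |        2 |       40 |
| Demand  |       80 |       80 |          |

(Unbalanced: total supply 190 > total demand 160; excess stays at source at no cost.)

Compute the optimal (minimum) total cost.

A cheapest plan:
  Reno→Inland1: 30 × 3 = 90
  Reno→Inland2: 40 × 3 = 120
  Quincy→Inland1: 50 × 1 = 50
  Provo→Inland2: 40 × 2 = 80
Total = 90 + 120 + 50 + 80 = 340.

340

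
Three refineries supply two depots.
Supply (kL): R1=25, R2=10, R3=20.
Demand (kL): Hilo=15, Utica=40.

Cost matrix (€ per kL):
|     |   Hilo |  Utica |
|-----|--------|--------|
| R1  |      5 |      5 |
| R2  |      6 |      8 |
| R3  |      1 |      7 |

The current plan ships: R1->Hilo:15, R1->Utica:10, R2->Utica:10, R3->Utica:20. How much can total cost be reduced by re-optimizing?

90

Current plan cost = 15·5 + 10·5 + 10·8 + 20·7 = €345.
Optimal plan:
  R1→Utica: 25 kL
  R2→Utica: 10 kL
  R3→Hilo: 15 kL
  R3→Utica: 5 kL
Optimal cost = €255.
Saving = 345 − 255 = €90.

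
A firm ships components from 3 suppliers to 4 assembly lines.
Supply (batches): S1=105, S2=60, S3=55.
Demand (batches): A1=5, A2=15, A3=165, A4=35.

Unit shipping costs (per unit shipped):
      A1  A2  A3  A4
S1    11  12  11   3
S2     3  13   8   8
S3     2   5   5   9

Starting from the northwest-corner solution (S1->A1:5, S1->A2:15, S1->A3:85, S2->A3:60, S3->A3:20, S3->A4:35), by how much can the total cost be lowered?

460

Current plan cost = 5·11 + 15·12 + 85·11 + 60·8 + 20·5 + 35·9 = 2065.
Optimal plan:
  S1 to A3: 70 × 11 = 770
  S1 to A4: 35 × 3 = 105
  S2 to A1: 5 × 3 = 15
  S2 to A3: 55 × 8 = 440
  S3 to A2: 15 × 5 = 75
  S3 to A3: 40 × 5 = 200
Optimal cost = 1605.
Saving = 2065 − 1605 = 460.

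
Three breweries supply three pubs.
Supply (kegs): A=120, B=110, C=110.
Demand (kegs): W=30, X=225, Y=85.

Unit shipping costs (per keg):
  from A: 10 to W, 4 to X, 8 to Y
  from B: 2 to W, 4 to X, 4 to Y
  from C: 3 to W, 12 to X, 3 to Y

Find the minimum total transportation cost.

1240

An optimal shipping plan:
  A→X: 120 × 4 = 480
  B→W: 5 × 2 = 10
  B→X: 105 × 4 = 420
  C→W: 25 × 3 = 75
  C→Y: 85 × 3 = 255
Total = 480 + 10 + 420 + 75 + 255 = 1240.
(Supply check: A ships 120; B ships 110; C ships 110.)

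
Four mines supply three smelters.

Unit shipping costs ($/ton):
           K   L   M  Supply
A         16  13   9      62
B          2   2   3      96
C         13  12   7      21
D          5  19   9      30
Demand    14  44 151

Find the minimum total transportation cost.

One minimum-cost allocation:
  A→M: 62 tons
  B→L: 44 tons
  B→M: 52 tons
  C→M: 21 tons
  D→K: 14 tons
  D→M: 16 tons
Total cost = $1163.
(Supply check: A ships 62; B ships 96; C ships 21; D ships 30.)

1163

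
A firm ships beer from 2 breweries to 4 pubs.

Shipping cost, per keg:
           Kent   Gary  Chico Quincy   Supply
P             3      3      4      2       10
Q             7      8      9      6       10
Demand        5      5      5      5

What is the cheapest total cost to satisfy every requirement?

100

An optimal shipping plan:
  P to Gary: 5 × 3 = 15
  P to Chico: 5 × 4 = 20
  Q to Kent: 5 × 7 = 35
  Q to Quincy: 5 × 6 = 30
Total = 15 + 20 + 35 + 30 = 100.
(Supply check: P ships 10; Q ships 10.)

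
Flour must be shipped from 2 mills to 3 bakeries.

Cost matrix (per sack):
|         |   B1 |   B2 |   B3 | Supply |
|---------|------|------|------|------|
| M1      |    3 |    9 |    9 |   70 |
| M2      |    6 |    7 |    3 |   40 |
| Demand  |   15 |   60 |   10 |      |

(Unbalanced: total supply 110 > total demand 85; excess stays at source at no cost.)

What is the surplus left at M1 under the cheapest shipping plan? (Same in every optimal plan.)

25

An optimal plan:
  M1 to B1: 15 × 3 = 45
  M1 to B2: 30 × 9 = 270
  M2 to B2: 30 × 7 = 210
  M2 to B3: 10 × 3 = 30
Total cost = 555.
M1 ships 45 of its 70, leaving 25.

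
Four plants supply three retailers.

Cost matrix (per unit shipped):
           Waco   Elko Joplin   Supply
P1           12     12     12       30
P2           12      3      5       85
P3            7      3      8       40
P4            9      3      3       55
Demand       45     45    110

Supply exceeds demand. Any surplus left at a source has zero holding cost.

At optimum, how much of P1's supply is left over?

10

Minimum-cost shipments:
  P1->Waco: 20 × 12 = 240
  P2->Elko: 30 × 3 = 90
  P2->Joplin: 55 × 5 = 275
  P3->Waco: 25 × 7 = 175
  P3->Elko: 15 × 3 = 45
  P4->Joplin: 55 × 3 = 165
Total cost = 990.
P1 ships 20 of its 30, leaving 10.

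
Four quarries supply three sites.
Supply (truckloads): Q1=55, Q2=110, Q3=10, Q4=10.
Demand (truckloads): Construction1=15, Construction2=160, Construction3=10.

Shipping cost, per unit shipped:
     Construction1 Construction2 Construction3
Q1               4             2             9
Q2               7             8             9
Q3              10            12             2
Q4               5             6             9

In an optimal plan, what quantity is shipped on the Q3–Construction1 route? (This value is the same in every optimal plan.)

0

The minimum-cost plan:
  Q1 to Construction2: 55 × 2 = 110
  Q2 to Construction1: 5 × 7 = 35
  Q2 to Construction2: 105 × 8 = 840
  Q3 to Construction3: 10 × 2 = 20
  Q4 to Construction1: 10 × 5 = 50
Total cost = 1055.
The route Q3→Construction1 is not used.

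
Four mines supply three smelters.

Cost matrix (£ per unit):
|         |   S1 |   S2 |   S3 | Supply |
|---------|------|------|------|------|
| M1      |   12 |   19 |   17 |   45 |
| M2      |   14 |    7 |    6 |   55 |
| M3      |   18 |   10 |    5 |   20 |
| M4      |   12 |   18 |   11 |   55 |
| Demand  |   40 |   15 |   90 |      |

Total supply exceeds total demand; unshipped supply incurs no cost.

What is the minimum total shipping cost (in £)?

One minimum-cost allocation:
  M1->S1: 40 × £12 = £480
  M2->S2: 15 × £7 = £105
  M2->S3: 40 × £6 = £240
  M3->S3: 20 × £5 = £100
  M4->S3: 30 × £11 = £330
Total = 480 + 105 + 240 + 100 + 330 = £1255.

1255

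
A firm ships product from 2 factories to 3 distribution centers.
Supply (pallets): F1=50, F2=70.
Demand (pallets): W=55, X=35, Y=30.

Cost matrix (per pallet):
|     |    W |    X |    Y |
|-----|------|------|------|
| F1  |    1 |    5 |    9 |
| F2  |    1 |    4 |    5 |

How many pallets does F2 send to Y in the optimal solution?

30

Solving gives:
  F1->W: 50 pallets
  F2->W: 5 pallets
  F2->X: 35 pallets
  F2->Y: 30 pallets
Total cost = 345.
So F2→Y carries 30 pallets.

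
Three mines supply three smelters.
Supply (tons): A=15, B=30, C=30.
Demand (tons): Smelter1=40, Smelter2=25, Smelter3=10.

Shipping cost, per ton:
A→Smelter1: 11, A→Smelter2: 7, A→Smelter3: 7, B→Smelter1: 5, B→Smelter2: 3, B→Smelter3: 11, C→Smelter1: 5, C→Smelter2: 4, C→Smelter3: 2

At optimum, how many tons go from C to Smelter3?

10

Solving gives:
  A–Smelter2: 15 tons
  B–Smelter1: 20 tons
  B–Smelter2: 10 tons
  C–Smelter1: 20 tons
  C–Smelter3: 10 tons
Total cost = 355.
So C→Smelter3 carries 10 tons.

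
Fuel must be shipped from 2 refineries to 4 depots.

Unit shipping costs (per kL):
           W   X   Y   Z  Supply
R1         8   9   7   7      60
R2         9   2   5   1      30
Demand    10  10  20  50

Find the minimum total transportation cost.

470

Optimal allocation:
  R1→W: 10 kL
  R1→Y: 20 kL
  R1→Z: 30 kL
  R2→X: 10 kL
  R2→Z: 20 kL
Total cost = 470.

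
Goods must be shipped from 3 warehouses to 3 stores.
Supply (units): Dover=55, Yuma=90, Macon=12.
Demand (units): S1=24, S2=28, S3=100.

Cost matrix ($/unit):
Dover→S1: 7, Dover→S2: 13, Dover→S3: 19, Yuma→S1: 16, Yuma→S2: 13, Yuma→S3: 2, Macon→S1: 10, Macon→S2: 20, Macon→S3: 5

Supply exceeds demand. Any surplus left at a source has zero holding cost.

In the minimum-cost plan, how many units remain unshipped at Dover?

3

Minimum-cost shipments:
  Dover–S1: 24 units
  Dover–S2: 28 units
  Yuma–S3: 90 units
  Macon–S3: 10 units
Total cost = $762.
Dover ships 52 of its 55, leaving 3.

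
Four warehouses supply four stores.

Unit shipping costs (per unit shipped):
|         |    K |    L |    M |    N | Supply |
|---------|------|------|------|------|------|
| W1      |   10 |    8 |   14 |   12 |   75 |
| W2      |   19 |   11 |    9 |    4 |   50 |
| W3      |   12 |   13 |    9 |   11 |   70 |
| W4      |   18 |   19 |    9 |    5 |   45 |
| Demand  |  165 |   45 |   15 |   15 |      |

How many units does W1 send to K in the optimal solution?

Optimal shipments:
  W1–K: 75 units
  W2–L: 45 units
  W2–N: 5 units
  W3–K: 70 units
  W4–K: 20 units
  W4–M: 15 units
  W4–N: 10 units
Total cost = 2650.
So W1→K carries 75 units.

75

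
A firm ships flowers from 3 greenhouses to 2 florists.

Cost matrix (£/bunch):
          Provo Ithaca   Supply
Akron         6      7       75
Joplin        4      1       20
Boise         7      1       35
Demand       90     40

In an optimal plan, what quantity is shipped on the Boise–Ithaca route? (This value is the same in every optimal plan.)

Optimal shipments:
  Akron to Provo: 75 × £6 = £450
  Joplin to Provo: 15 × £4 = £60
  Joplin to Ithaca: 5 × £1 = £5
  Boise to Ithaca: 35 × £1 = £35
Total cost = £550.
So Boise→Ithaca carries 35 bunches.

35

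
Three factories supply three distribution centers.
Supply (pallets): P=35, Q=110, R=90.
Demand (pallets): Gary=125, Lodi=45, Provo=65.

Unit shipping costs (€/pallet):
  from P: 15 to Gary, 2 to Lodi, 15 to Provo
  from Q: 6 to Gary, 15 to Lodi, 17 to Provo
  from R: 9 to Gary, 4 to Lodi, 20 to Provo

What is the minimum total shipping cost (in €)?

Optimal allocation:
  P to Provo: 35 × €15 = €525
  Q to Gary: 80 × €6 = €480
  Q to Provo: 30 × €17 = €510
  R to Gary: 45 × €9 = €405
  R to Lodi: 45 × €4 = €180
Total = 525 + 480 + 510 + 405 + 180 = €2100.

2100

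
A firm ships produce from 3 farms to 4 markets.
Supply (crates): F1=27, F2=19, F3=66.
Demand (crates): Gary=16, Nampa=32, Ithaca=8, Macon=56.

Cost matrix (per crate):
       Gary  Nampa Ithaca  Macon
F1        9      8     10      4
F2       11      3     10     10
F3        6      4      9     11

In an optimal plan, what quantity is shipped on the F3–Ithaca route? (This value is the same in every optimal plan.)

8

Solving gives:
  F1–Macon: 27 × 4 = 108
  F2–Macon: 19 × 10 = 190
  F3–Gary: 16 × 6 = 96
  F3–Nampa: 32 × 4 = 128
  F3–Ithaca: 8 × 9 = 72
  F3–Macon: 10 × 11 = 110
Total cost = 704.
So F3→Ithaca carries 8 crates.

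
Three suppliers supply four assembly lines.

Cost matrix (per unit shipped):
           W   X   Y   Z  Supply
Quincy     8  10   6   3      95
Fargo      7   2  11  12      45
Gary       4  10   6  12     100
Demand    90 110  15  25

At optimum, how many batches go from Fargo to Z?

0

Optimal shipments:
  Quincy→X: 65 batches
  Quincy→Y: 5 batches
  Quincy→Z: 25 batches
  Fargo→X: 45 batches
  Gary→W: 90 batches
  Gary→Y: 10 batches
Total cost = 1265.
The route Fargo→Z is not used.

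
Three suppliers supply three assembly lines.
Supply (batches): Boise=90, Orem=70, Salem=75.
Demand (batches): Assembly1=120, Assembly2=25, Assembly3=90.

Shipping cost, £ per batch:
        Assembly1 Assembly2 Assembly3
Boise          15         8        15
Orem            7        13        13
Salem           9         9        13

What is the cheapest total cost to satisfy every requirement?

One minimum-cost allocation:
  Boise->Assembly2: 25 × £8 = £200
  Boise->Assembly3: 65 × £15 = £975
  Orem->Assembly1: 70 × £7 = £490
  Salem->Assembly1: 50 × £9 = £450
  Salem->Assembly3: 25 × £13 = £325
Total = 200 + 975 + 490 + 450 + 325 = £2440.

2440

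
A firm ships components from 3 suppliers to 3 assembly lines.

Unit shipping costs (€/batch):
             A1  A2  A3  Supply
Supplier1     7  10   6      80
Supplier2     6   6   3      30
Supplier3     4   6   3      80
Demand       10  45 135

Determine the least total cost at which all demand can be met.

One minimum-cost allocation:
  Supplier1 to A3: 80 × €6 = €480
  Supplier2 to A3: 30 × €3 = €90
  Supplier3 to A1: 10 × €4 = €40
  Supplier3 to A2: 45 × €6 = €270
  Supplier3 to A3: 25 × €3 = €75
Total = 480 + 90 + 40 + 270 + 75 = €955.

955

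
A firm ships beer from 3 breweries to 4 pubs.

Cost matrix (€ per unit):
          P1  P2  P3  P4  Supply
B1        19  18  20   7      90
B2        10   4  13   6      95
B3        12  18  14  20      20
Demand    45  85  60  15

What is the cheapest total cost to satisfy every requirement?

A cheapest plan:
  B1->P1: 15 kegs
  B1->P3: 60 kegs
  B1->P4: 15 kegs
  B2->P1: 10 kegs
  B2->P2: 85 kegs
  B3->P1: 20 kegs
Total cost = €2270.

2270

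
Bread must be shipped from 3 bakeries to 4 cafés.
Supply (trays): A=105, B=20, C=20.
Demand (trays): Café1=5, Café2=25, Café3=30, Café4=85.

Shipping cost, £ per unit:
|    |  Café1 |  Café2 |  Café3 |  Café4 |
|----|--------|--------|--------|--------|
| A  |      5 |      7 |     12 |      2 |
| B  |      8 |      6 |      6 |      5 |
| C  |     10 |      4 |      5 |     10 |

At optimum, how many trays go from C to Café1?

0

Optimal shipments:
  A->Café1: 5 × £5 = £25
  A->Café2: 15 × £7 = £105
  A->Café4: 85 × £2 = £170
  B->Café3: 20 × £6 = £120
  C->Café2: 10 × £4 = £40
  C->Café3: 10 × £5 = £50
Total cost = £510.
The route C→Café1 is not used.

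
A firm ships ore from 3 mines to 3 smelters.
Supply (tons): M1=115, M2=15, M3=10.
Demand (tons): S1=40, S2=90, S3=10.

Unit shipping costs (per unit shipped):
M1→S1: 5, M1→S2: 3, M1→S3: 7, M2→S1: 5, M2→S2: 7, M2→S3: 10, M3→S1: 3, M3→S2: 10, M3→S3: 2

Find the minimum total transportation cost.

490

An optimal shipping plan:
  M1 to S1: 25 tons
  M1 to S2: 90 tons
  M2 to S1: 15 tons
  M3 to S3: 10 tons
Total cost = 490.
(Supply check: M1 ships 115; M2 ships 15; M3 ships 10.)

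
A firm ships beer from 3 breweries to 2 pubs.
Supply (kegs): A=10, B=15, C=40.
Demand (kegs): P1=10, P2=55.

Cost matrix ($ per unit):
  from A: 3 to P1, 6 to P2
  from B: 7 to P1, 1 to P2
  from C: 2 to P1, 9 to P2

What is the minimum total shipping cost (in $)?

An optimal shipping plan:
  A→P2: 10 × $6 = $60
  B→P2: 15 × $1 = $15
  C→P1: 10 × $2 = $20
  C→P2: 30 × $9 = $270
Total = 60 + 15 + 20 + 270 = $365.

365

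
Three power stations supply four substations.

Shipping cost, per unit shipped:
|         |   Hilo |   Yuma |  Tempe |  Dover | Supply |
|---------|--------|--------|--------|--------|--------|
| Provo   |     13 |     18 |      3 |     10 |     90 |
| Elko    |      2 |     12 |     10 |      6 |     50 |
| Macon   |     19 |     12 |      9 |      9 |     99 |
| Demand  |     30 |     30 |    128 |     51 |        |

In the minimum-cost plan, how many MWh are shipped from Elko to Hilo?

Solving gives:
  Provo–Tempe: 90 × 3 = 270
  Elko–Hilo: 30 × 2 = 60
  Elko–Dover: 20 × 6 = 120
  Macon–Yuma: 30 × 12 = 360
  Macon–Tempe: 38 × 9 = 342
  Macon–Dover: 31 × 9 = 279
Total cost = 1431.
So Elko→Hilo carries 30 MWh.

30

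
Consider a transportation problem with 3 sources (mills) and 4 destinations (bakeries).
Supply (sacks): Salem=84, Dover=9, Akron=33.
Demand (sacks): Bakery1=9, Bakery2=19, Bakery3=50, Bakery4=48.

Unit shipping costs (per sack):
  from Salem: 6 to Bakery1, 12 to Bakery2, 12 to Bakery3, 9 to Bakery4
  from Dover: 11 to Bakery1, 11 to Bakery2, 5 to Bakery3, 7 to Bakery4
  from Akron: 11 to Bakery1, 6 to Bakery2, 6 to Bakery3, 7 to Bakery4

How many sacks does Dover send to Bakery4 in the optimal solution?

The minimum-cost plan:
  Salem to Bakery1: 9 sacks
  Salem to Bakery2: 19 sacks
  Salem to Bakery3: 8 sacks
  Salem to Bakery4: 48 sacks
  Dover to Bakery3: 9 sacks
  Akron to Bakery3: 33 sacks
Total cost = 1053.
The route Dover→Bakery4 is not used.

0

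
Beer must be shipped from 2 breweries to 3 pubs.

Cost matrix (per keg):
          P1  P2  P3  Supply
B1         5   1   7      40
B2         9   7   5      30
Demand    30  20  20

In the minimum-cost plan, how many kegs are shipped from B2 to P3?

20

The minimum-cost plan:
  B1→P1: 20 × 5 = 100
  B1→P2: 20 × 1 = 20
  B2→P1: 10 × 9 = 90
  B2→P3: 20 × 5 = 100
Total cost = 310.
So B2→P3 carries 20 kegs.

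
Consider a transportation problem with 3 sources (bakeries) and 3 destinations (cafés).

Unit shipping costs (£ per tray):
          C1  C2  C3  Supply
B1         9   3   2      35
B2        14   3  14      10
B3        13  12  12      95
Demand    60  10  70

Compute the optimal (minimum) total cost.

1300

A cheapest plan:
  B1→C3: 35 × £2 = £70
  B2→C2: 10 × £3 = £30
  B3→C1: 60 × £13 = £780
  B3→C3: 35 × £12 = £420
Total = 70 + 30 + 780 + 420 = £1300.
(Supply check: B1 ships 35; B2 ships 10; B3 ships 95.)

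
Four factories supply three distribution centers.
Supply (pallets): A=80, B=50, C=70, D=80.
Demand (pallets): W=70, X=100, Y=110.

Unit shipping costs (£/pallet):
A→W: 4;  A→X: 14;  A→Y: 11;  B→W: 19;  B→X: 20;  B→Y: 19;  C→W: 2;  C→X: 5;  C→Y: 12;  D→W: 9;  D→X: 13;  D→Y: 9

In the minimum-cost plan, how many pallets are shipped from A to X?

0

The minimum-cost plan:
  A→W: 70 × £4 = £280
  A→Y: 10 × £11 = £110
  B→X: 30 × £20 = £600
  B→Y: 20 × £19 = £380
  C→X: 70 × £5 = £350
  D→Y: 80 × £9 = £720
Total cost = £2440.
The route A→X is not used.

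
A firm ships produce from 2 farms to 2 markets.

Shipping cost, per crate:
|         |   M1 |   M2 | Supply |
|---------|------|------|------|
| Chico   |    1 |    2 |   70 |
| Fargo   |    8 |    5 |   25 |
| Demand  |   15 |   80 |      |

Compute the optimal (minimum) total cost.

250

Optimal allocation:
  Chico–M1: 15 × 1 = 15
  Chico–M2: 55 × 2 = 110
  Fargo–M2: 25 × 5 = 125
Total = 15 + 110 + 125 = 250.
(Supply check: Chico ships 70; Fargo ships 25.)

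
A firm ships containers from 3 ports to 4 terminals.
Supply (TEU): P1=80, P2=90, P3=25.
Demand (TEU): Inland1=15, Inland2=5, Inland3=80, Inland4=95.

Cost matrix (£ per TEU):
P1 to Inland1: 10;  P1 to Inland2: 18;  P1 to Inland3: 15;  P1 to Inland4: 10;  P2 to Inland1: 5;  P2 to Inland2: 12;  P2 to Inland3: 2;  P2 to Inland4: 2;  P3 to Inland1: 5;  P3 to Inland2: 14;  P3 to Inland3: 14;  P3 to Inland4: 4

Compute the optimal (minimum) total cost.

Optimal allocation:
  P1→Inland1: 15 × £10 = £150
  P1→Inland2: 5 × £18 = £90
  P1→Inland4: 60 × £10 = £600
  P2→Inland3: 80 × £2 = £160
  P2→Inland4: 10 × £2 = £20
  P3→Inland4: 25 × £4 = £100
Total = 150 + 90 + 600 + 160 + 20 + 100 = £1120.
(Supply check: P1 ships 80; P2 ships 90; P3 ships 25.)

1120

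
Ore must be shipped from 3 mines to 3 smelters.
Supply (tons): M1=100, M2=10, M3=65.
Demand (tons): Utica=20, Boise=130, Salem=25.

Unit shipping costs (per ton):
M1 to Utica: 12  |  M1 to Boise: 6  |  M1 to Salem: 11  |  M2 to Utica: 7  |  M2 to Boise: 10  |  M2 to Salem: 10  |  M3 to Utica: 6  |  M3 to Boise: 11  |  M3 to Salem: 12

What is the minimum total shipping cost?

A cheapest plan:
  M1->Boise: 100 tons
  M2->Salem: 10 tons
  M3->Utica: 20 tons
  M3->Boise: 30 tons
  M3->Salem: 15 tons
Total cost = 1330.

1330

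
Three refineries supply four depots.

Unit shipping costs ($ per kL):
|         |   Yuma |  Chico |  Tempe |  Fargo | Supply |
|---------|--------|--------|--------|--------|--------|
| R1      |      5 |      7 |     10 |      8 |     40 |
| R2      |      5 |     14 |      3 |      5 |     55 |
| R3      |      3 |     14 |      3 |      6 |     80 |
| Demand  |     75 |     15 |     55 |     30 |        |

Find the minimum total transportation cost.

695

A cheapest plan:
  R1–Yuma: 25 × $5 = $125
  R1–Chico: 15 × $7 = $105
  R2–Tempe: 25 × $3 = $75
  R2–Fargo: 30 × $5 = $150
  R3–Yuma: 50 × $3 = $150
  R3–Tempe: 30 × $3 = $90
Total = 125 + 105 + 75 + 150 + 150 + 90 = $695.
(Supply check: R1 ships 40; R2 ships 55; R3 ships 80.)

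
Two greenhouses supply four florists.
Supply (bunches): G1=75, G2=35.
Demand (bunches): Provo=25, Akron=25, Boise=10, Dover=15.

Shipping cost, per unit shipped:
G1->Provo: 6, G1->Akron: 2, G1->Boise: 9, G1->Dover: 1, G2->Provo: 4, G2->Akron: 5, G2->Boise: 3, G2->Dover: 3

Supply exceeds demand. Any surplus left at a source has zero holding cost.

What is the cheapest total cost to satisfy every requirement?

195

One minimum-cost allocation:
  G1→Akron: 25 × 2 = 50
  G1→Dover: 15 × 1 = 15
  G2→Provo: 25 × 4 = 100
  G2→Boise: 10 × 3 = 30
Total = 50 + 15 + 100 + 30 = 195.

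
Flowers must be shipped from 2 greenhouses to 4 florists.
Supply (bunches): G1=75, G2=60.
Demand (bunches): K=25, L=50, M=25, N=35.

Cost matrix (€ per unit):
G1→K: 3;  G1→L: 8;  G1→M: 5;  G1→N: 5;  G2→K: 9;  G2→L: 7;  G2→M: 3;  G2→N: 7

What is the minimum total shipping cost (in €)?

690

One minimum-cost allocation:
  G1–K: 25 × €3 = €75
  G1–L: 15 × €8 = €120
  G1–N: 35 × €5 = €175
  G2–L: 35 × €7 = €245
  G2–M: 25 × €3 = €75
Total = 75 + 120 + 175 + 245 + 75 = €690.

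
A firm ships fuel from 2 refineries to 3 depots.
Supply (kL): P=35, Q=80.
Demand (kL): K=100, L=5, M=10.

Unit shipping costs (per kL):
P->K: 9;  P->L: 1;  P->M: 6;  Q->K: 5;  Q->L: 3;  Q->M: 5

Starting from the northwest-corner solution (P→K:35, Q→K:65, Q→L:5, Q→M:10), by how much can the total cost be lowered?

Current plan cost = 35·9 + 65·5 + 5·3 + 10·5 = 705.
Optimal plan:
  P→K: 20 × 9 = 180
  P→L: 5 × 1 = 5
  P→M: 10 × 6 = 60
  Q→K: 80 × 5 = 400
Optimal cost = 645.
Saving = 705 − 645 = 60.

60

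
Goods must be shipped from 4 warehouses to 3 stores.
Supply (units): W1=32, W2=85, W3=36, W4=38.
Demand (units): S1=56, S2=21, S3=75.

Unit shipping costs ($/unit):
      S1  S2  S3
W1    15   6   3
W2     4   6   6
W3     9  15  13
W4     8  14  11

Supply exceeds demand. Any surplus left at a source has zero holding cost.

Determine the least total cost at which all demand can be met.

844

A cheapest plan:
  W1→S3: 32 × $3 = $96
  W2→S1: 21 × $4 = $84
  W2→S2: 21 × $6 = $126
  W2→S3: 43 × $6 = $258
  W4→S1: 35 × $8 = $280
Total = 96 + 84 + 126 + 258 + 280 = $844.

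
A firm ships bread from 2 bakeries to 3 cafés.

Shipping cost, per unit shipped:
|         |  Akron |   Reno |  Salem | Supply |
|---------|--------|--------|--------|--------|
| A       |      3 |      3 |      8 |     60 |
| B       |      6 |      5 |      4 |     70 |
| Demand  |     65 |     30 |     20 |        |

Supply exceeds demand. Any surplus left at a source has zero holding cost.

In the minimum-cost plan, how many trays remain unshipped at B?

An optimal plan:
  A->Akron: 60 × 3 = 180
  B->Akron: 5 × 6 = 30
  B->Reno: 30 × 5 = 150
  B->Salem: 20 × 4 = 80
Total cost = 440.
B ships 55 of its 70, leaving 15.

15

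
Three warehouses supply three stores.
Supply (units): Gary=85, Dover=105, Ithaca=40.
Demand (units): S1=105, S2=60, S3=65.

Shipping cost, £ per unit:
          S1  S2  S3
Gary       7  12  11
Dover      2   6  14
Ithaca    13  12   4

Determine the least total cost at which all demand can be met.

1305

One minimum-cost allocation:
  Gary to S1: 60 units
  Gary to S3: 25 units
  Dover to S1: 45 units
  Dover to S2: 60 units
  Ithaca to S3: 40 units
Total cost = £1305.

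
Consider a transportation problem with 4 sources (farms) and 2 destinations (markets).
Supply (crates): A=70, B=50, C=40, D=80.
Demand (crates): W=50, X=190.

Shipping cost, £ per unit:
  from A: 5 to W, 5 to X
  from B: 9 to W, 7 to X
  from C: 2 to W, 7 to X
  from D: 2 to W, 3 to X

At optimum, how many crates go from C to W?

40

The minimum-cost plan:
  A→X: 70 crates
  B→X: 50 crates
  C→W: 40 crates
  D→W: 10 crates
  D→X: 70 crates
Total cost = £1010.
So C→W carries 40 crates.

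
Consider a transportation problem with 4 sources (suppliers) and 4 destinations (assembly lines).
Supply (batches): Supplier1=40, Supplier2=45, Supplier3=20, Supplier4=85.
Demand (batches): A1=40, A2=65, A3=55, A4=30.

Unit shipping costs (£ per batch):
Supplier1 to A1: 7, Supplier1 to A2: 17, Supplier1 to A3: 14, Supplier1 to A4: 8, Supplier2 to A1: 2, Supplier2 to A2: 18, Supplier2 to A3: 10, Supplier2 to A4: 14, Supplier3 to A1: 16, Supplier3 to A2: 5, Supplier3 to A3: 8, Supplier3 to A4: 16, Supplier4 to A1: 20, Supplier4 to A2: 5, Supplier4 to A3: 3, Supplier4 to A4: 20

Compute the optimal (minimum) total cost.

955

An optimal shipping plan:
  Supplier1→A3: 10 × £14 = £140
  Supplier1→A4: 30 × £8 = £240
  Supplier2→A1: 40 × £2 = £80
  Supplier2→A3: 5 × £10 = £50
  Supplier3→A2: 20 × £5 = £100
  Supplier4→A2: 45 × £5 = £225
  Supplier4→A3: 40 × £3 = £120
Total = 140 + 240 + 80 + 50 + 100 + 225 + 120 = £955.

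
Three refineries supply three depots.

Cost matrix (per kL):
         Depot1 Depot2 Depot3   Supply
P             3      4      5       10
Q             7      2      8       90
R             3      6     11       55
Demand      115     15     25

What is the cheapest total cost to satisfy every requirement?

775

One minimum-cost allocation:
  P–Depot1: 10 × 3 = 30
  Q–Depot1: 50 × 7 = 350
  Q–Depot2: 15 × 2 = 30
  Q–Depot3: 25 × 8 = 200
  R–Depot1: 55 × 3 = 165
Total = 30 + 350 + 30 + 200 + 165 = 775.
(Supply check: P ships 10; Q ships 90; R ships 55.)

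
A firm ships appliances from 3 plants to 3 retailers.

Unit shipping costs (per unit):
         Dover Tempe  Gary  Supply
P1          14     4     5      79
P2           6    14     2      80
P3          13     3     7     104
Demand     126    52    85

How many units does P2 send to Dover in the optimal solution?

Optimal shipments:
  P1–Gary: 79 × 5 = 395
  P2–Dover: 80 × 6 = 480
  P3–Dover: 46 × 13 = 598
  P3–Tempe: 52 × 3 = 156
  P3–Gary: 6 × 7 = 42
Total cost = 1671.
So P2→Dover carries 80 units.

80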